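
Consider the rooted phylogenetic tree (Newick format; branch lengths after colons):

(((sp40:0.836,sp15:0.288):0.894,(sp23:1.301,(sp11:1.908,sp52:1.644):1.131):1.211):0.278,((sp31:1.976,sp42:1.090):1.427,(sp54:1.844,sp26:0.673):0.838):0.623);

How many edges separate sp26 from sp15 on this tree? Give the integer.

6

The MRCA of sp26 and sp15 is the root of the tree.
From sp26 up to that node: 3 branches. From sp15 up to the same node: 3 branches. Total: 3 + 3 = 6.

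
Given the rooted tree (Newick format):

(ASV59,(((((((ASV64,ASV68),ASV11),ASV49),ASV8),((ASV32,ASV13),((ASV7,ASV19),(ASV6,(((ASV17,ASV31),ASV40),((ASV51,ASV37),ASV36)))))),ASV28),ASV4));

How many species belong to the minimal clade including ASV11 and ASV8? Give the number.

5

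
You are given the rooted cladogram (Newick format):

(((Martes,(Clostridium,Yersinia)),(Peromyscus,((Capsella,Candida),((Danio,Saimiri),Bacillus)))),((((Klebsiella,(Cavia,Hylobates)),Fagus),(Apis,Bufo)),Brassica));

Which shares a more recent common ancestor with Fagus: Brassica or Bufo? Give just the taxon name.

Bufo

The MRCA of Fagus and Bufo subtends (((Klebsiella,(Cavia,Hylobates)),Fagus),(Apis,Bufo)) (6 taxa).
The MRCA of Fagus and Brassica subtends ((((Klebsiella,(Cavia,Hylobates)),Fagus),(Apis,Bufo)),Brassica) (7 taxa).
The first is nested inside the second, so Fagus shares a more recent common ancestor with Bufo.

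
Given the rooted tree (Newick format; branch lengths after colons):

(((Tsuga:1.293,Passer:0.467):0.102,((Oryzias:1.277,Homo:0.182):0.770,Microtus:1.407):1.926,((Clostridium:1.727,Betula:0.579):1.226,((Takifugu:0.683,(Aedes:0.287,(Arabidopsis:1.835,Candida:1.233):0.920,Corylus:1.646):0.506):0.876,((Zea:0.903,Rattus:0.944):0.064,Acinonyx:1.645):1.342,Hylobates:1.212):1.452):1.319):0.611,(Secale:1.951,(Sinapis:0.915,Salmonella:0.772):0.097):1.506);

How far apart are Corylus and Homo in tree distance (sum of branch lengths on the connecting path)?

The path runs Corylus → … → MRCA → … → Homo; the MRCA is the node subtending ((Tsuga,Passer),((Oryzias,Homo),Microtus),((Clostridium,Betula),((Takifugu,(Aedes,(Arabidopsis,Candida),Corylus)),((Zea,Rattus),Acinonyx),Hylobates))).
Branch lengths along that path: 1.646 + 0.506 + 0.876 + 1.452 + 1.319 + 1.926 + 0.770 + 0.182 = 8.677.

8.677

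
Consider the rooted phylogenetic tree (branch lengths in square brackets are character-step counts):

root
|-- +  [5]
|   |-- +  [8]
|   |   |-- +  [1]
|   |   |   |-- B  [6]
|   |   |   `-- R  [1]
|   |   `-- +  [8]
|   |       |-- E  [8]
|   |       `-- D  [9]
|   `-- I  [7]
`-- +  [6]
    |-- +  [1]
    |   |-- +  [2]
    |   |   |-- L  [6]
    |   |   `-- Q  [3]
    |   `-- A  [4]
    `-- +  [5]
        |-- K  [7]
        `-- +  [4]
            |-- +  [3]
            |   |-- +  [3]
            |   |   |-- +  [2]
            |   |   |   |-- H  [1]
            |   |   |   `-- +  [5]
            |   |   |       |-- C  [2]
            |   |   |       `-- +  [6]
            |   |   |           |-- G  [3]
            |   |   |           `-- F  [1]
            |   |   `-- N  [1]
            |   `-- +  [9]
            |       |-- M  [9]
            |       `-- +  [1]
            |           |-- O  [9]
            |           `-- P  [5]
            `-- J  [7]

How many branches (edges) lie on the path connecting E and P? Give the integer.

The MRCA of E and P is the root of the tree.
From E up to that node: 4 branches. From P up to the same node: 7 branches. Total: 4 + 7 = 11.

11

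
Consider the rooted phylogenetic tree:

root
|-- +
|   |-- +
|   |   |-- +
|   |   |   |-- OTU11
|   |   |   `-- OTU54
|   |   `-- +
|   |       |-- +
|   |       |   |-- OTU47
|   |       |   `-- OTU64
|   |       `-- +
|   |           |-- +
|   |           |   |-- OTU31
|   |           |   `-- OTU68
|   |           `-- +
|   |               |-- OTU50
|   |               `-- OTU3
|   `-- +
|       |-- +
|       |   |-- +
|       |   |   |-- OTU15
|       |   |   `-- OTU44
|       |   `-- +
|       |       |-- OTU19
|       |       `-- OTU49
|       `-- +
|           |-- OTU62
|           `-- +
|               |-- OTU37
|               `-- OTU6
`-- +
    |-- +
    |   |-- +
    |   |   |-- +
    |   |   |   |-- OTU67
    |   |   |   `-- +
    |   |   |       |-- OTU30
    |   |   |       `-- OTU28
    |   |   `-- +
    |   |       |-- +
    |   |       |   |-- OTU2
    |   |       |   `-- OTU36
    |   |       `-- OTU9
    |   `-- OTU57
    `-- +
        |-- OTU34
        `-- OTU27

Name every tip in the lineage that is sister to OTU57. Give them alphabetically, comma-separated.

OTU2, OTU28, OTU30, OTU36, OTU67, OTU9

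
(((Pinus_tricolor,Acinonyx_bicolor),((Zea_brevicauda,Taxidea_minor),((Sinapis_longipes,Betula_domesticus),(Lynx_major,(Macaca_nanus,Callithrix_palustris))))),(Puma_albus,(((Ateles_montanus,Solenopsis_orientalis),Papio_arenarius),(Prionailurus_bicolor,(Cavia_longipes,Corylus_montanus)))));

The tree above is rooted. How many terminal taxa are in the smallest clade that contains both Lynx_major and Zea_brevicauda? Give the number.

7

The MRCA of Lynx_major and Zea_brevicauda is the node subtending ((Zea_brevicauda,Taxidea_minor),((Sinapis_longipes,Betula_domesticus),(Lynx_major,(Macaca_nanus,Callithrix_palustris)))).
That clade contains 7 terminal taxa: Betula_domesticus, Callithrix_palustris, Lynx_major, Macaca_nanus, Sinapis_longipes, Taxidea_minor, Zea_brevicauda.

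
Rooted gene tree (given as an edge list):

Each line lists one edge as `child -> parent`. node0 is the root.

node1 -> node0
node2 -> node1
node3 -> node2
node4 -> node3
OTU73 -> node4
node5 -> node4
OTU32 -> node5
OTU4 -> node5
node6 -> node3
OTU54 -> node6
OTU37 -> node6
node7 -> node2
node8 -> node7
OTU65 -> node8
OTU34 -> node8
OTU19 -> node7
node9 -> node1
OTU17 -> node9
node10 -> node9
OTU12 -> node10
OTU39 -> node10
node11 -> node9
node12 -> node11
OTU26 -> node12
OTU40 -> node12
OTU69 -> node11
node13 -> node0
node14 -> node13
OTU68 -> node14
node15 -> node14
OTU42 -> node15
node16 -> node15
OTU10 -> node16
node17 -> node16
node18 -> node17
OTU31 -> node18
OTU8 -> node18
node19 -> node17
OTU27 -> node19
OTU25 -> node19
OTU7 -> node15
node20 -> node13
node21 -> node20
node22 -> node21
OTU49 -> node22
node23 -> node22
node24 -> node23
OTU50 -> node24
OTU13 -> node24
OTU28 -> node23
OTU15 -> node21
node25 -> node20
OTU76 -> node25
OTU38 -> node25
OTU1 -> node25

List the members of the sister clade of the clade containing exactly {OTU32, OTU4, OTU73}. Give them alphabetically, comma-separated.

OTU37, OTU54

The clade containing exactly {OTU32, OTU4, OTU73} attaches to the tree at the node subtending ((OTU73,(OTU32,OTU4)),(OTU54,OTU37)).
The other lineage descending from that same node — the sister group — is (OTU54,OTU37); its 2 tips in alphabetical order are the answer.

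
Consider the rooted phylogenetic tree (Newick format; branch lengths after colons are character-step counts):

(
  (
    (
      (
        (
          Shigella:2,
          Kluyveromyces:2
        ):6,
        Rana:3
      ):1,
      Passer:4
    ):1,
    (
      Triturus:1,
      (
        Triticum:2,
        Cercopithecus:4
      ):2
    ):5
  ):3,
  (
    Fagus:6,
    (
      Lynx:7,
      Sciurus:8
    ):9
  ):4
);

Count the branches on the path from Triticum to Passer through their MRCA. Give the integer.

5

The MRCA of Triticum and Passer is the node subtending ((((Shigella,Kluyveromyces),Rana),Passer),(Triturus,(Triticum,Cercopithecus))).
From Triticum up to that node: 3 branches. From Passer up to the same node: 2 branches. Total: 3 + 2 = 5.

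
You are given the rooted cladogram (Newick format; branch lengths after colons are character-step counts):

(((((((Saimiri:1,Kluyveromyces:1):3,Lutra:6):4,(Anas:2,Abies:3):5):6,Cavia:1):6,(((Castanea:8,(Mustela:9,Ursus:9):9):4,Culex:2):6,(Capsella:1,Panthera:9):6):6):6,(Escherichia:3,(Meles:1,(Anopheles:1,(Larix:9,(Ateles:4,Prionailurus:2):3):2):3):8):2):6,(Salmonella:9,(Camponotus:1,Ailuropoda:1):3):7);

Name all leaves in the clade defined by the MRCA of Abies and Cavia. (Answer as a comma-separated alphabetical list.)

Tracing Abies: it sits inside (Anas,Abies).
Tracing Cavia: it sits inside ((((Saimiri,Kluyveromyces),Lutra),(Anas,Abies)),Cavia).
The smallest clade enclosing both is ((((Saimiri,Kluyveromyces),Lutra),(Anas,Abies)),Cavia); the answer is its 6 terminal taxa in alphabetical order.

Abies, Anas, Cavia, Kluyveromyces, Lutra, Saimiri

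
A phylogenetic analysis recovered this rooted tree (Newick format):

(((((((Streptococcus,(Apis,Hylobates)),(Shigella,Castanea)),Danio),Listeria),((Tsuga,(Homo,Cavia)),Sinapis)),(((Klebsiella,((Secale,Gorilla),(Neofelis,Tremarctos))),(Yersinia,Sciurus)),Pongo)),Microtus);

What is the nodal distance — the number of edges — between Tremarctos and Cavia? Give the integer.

11

The MRCA of Tremarctos and Cavia is the node subtending ((((((Streptococcus,(Apis,Hylobates)),(Shigella,Castanea)),Danio),Listeria),((Tsuga,(Homo,Cavia)),Sinapis)),(((Klebsiella,((Secale,Gorilla),(Neofelis,Tremarctos))),(Yersinia,Sciurus)),Pongo)).
From Tremarctos up to that node: 6 branches. From Cavia up to the same node: 5 branches. Total: 6 + 5 = 11.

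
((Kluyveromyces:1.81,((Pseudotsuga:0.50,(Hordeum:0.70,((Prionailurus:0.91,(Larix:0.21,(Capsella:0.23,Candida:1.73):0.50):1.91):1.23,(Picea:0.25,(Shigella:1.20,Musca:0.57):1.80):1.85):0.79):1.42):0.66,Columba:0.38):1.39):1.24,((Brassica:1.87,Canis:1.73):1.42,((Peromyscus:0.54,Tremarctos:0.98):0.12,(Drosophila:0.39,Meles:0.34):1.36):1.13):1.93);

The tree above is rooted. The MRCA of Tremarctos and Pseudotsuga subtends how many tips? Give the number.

The MRCA of Tremarctos and Pseudotsuga is the root, so the clade is the entire tree.
That clade contains 17 terminal taxa: Brassica, Candida, Canis, Capsella, Columba, Drosophila, Hordeum, Kluyveromyces, Larix, Meles, Musca, Peromyscus, Picea, Prionailurus, Pseudotsuga, Shigella, Tremarctos.

17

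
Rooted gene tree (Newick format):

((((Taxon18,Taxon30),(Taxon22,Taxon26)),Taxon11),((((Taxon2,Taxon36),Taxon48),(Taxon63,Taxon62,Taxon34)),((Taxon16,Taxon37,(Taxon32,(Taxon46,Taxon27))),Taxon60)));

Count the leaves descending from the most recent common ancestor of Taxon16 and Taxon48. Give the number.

The MRCA of Taxon16 and Taxon48 is the node subtending ((((Taxon2,Taxon36),Taxon48),(Taxon63,Taxon62,Taxon34)),((Taxon16,Taxon37,(Taxon32,(Taxon46,Taxon27))),Taxon60)).
That clade contains 12 terminal taxa: Taxon16, Taxon2, Taxon27, Taxon32, Taxon34, Taxon36, Taxon37, Taxon46, Taxon48, Taxon60, Taxon62, Taxon63.

12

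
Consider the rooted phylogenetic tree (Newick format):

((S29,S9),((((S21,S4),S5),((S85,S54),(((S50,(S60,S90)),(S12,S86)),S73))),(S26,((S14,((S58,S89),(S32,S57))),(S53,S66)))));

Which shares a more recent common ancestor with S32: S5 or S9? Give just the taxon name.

S5

The MRCA of S32 and S5 subtends ((((S21,S4),S5),((S85,S54),(((S50,(S60,S90)),(S12,S86)),S73))),(S26,((S14,((S58,S89),(S32,S57))),(S53,S66)))) (19 taxa).
The MRCA of S32 and S9 is the root, subtending the entire tree (21 taxa).
The first is nested inside the second, so S32 shares a more recent common ancestor with S5.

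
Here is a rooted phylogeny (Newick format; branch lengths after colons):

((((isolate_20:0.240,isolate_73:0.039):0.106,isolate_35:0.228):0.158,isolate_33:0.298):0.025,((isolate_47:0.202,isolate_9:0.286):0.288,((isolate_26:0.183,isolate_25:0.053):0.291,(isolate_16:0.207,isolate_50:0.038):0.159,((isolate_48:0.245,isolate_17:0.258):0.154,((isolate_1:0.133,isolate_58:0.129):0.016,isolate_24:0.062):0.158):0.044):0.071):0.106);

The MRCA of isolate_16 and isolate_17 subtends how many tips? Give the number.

9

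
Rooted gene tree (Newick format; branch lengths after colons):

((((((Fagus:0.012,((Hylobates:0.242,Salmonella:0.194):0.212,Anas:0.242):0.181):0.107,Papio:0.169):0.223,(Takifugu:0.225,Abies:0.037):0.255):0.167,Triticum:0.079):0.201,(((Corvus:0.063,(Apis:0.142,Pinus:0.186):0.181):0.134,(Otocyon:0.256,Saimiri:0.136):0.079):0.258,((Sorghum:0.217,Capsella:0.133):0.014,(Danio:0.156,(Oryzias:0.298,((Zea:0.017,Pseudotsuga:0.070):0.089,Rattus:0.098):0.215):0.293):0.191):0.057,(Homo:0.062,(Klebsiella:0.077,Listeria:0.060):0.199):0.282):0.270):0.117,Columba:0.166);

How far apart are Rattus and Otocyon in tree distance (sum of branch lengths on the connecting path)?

1.447

The path runs Rattus → … → MRCA → … → Otocyon; the MRCA is the node subtending (((Corvus,(Apis,Pinus)),(Otocyon,Saimiri)),((Sorghum,Capsella),(Danio,(Oryzias,((Zea,Pseudotsuga),Rattus)))),(Homo,(Klebsiella,Listeria))).
Branch lengths along that path: 0.098 + 0.215 + 0.293 + 0.191 + 0.057 + 0.258 + 0.079 + 0.256 = 1.447.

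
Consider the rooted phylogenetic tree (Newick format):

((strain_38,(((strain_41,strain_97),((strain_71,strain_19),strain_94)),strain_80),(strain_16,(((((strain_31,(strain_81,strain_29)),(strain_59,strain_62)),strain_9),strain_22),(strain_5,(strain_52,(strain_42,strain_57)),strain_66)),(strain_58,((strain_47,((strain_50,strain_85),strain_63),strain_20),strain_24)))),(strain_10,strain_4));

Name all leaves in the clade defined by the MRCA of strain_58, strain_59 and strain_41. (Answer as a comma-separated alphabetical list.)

Tracing strain_58: it sits inside (strain_58,((strain_47,((strain_50,strain_85),strain_63),strain_20),strain_24)).
Tracing strain_59: it sits inside (strain_59,strain_62).
Tracing strain_41: it sits inside (strain_41,strain_97).
The smallest clade enclosing all 3 is (strain_38,(((strain_41,strain_97),((strain_71,strain_19),strain_94)),strain_80),(strain_16,(((((strain_31,(strain_81,strain_29)),(strain_59,strain_62)),strain_9),strain_22),(strain_5,(strain_52,(strain_42,strain_57)),strain_66)),(strain_58,((strain_47,((strain_50,strain_85),strain_63),strain_20),strain_24)))); the answer is its 27 terminal taxa in alphabetical order.

strain_16, strain_19, strain_20, strain_22, strain_24, strain_29, strain_31, strain_38, strain_41, strain_42, strain_47, strain_5, strain_50, strain_52, strain_57, strain_58, strain_59, strain_62, strain_63, strain_66, strain_71, strain_80, strain_81, strain_85, strain_9, strain_94, strain_97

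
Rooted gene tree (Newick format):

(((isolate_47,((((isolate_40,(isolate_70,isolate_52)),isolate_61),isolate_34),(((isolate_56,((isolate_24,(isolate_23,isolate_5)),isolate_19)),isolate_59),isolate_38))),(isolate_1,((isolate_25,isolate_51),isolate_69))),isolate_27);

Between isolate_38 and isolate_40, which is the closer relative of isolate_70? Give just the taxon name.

isolate_40

The MRCA of isolate_70 and isolate_40 subtends (isolate_40,(isolate_70,isolate_52)) (3 taxa).
The MRCA of isolate_70 and isolate_38 subtends ((((isolate_40,(isolate_70,isolate_52)),isolate_61),isolate_34),(((isolate_56,((isolate_24,(isolate_23,isolate_5)),isolate_19)),isolate_59),isolate_38)) (12 taxa).
The first is nested inside the second, so isolate_70 shares a more recent common ancestor with isolate_40.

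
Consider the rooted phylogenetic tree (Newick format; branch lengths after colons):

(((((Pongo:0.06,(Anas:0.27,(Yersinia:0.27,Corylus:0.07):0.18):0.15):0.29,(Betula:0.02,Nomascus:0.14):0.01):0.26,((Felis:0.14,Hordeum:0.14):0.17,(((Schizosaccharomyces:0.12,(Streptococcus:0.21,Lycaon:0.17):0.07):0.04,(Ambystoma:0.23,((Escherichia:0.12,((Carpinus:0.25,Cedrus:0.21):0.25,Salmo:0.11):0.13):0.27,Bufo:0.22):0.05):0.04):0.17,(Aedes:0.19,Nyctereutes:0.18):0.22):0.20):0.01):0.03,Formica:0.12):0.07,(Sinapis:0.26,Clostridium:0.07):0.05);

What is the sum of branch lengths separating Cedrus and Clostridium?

1.55

The path runs Cedrus → … → MRCA → … → Clostridium; the MRCA is the root of the tree.
Branch lengths along that path: 0.21 + 0.25 + 0.13 + 0.27 + 0.05 + 0.04 + 0.17 + 0.20 + 0.01 + 0.03 + 0.07 + 0.05 + 0.07 = 1.55.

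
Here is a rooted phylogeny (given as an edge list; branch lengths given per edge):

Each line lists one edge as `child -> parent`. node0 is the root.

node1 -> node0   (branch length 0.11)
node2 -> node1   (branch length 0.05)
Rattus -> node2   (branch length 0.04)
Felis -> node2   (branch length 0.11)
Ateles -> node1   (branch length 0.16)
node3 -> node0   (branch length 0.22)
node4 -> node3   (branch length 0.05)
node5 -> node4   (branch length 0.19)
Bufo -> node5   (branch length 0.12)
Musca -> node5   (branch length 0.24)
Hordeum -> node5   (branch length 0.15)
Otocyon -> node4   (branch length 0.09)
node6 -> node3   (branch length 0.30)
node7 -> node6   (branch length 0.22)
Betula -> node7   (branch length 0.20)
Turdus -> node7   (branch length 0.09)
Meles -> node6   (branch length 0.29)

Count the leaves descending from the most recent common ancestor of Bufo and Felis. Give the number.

10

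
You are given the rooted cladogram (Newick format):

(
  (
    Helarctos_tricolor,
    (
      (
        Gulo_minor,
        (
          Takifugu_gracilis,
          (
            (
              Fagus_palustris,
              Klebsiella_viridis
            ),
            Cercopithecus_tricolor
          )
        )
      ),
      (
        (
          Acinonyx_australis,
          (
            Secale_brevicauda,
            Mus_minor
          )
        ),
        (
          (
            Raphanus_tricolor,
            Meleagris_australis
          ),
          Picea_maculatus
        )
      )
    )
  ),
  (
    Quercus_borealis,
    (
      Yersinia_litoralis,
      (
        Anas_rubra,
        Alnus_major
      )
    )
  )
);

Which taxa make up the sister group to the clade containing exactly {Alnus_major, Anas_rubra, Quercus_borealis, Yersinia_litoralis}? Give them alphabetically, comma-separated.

The clade containing exactly {Alnus_major, Anas_rubra, Quercus_borealis, Yersinia_litoralis} attaches directly to the root of the tree.
The other lineage descending from that same node — the sister group — is (Helarctos_tricolor,((Gulo_minor,(Takifugu_gracilis,((Fagus_palustris,Klebsiella_viridis),Cercopithecus_tricolor))),((Acinonyx_australis,(Secale_brevicauda,Mus_minor)),((Raphanus_tricolor,Meleagris_australis),Picea_maculatus)))); its 12 tips in alphabetical order are the answer.

Acinonyx_australis, Cercopithecus_tricolor, Fagus_palustris, Gulo_minor, Helarctos_tricolor, Klebsiella_viridis, Meleagris_australis, Mus_minor, Picea_maculatus, Raphanus_tricolor, Secale_brevicauda, Takifugu_gracilis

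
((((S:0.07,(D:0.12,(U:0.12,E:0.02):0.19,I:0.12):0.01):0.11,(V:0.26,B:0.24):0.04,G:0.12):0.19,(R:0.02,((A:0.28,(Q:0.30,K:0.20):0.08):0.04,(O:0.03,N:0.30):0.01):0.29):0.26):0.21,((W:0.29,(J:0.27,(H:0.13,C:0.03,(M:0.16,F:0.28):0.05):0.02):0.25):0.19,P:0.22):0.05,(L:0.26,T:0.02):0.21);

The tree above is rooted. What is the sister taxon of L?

T

L attaches to the tree at the node subtending (L,T).
The other lineage descending from that same node — the sister group — is the single tip T.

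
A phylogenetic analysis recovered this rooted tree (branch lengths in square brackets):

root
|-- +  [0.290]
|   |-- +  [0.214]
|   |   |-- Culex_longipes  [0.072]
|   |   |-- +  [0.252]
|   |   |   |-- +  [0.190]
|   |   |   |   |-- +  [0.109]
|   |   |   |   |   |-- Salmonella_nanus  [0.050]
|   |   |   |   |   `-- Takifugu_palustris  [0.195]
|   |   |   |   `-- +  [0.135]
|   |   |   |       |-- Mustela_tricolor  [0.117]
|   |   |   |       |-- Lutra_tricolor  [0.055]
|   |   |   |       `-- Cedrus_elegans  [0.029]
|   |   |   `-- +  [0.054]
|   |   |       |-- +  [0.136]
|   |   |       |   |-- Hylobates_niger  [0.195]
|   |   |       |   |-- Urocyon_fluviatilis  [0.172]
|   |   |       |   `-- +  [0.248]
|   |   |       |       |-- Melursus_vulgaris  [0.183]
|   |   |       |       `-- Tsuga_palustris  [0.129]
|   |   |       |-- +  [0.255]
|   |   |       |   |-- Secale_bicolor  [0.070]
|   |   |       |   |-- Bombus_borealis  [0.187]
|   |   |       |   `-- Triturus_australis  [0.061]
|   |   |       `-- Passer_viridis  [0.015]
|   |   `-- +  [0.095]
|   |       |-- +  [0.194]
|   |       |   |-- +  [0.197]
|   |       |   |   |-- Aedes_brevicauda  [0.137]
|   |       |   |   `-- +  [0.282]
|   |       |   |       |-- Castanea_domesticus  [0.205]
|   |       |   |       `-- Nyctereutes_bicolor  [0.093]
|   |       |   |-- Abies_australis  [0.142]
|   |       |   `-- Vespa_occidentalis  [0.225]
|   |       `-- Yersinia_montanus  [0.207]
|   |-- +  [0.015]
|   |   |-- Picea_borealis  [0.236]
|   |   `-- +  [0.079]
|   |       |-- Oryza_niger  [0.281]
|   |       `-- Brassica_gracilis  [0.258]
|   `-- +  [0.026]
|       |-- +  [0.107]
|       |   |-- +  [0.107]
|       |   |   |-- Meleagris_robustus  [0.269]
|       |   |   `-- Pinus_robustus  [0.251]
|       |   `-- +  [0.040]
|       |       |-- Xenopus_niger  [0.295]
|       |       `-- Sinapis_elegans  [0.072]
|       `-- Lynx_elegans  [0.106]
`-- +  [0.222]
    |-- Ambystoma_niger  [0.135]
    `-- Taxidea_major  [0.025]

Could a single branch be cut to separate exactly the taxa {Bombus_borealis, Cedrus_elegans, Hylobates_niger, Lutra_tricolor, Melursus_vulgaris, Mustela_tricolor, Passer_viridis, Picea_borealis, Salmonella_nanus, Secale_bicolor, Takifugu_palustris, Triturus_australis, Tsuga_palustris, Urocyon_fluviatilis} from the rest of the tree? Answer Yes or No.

No

The MRCA of the listed taxa subtends ((Culex_longipes,(((Salmonella_nanus,Takifugu_palustris),(Mustela_tricolor,Lutra_tricolor,Cedrus_elegans)),((Hylobates_niger,Urocyon_fluviatilis,(Melursus_vulgaris,Tsuga_palustris)),(Secale_bicolor,Bombus_borealis,Triturus_australis),Passer_viridis)),(((Aedes_brevicauda,(Castanea_domesticus,Nyctereutes_bicolor)),Abies_australis,Vespa_occidentalis),Yersinia_montanus)),(Picea_borealis,(Oryza_niger,Brassica_gracilis)),(((Meleagris_robustus,Pinus_robustus),(Xenopus_niger,Sinapis_elegans)),Lynx_elegans)).
That clade also contains Abies_australis, Aedes_brevicauda, Brassica_gracilis, Castanea_domesticus, Culex_longipes, Lynx_elegans, Meleagris_robustus, Nyctereutes_bicolor, Oryza_niger, Pinus_robustus, Sinapis_elegans, Vespa_occidentalis, Xenopus_niger, Yersinia_montanus, which are not in the proposed group, so the group is not monophyletic.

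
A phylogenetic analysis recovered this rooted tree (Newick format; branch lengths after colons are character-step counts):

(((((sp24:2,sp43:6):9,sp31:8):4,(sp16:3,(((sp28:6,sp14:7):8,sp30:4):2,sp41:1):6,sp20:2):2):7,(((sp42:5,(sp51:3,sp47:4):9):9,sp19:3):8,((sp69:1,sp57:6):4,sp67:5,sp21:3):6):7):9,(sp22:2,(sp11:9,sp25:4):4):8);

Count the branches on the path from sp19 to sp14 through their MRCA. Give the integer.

The MRCA of sp19 and sp14 is the node subtending ((((sp24,sp43),sp31),(sp16,(((sp28,sp14),sp30),sp41),sp20)),(((sp42,(sp51,sp47)),sp19),((sp69,sp57),sp67,sp21))).
From sp19 up to that node: 3 branches. From sp14 up to the same node: 6 branches. Total: 3 + 6 = 9.

9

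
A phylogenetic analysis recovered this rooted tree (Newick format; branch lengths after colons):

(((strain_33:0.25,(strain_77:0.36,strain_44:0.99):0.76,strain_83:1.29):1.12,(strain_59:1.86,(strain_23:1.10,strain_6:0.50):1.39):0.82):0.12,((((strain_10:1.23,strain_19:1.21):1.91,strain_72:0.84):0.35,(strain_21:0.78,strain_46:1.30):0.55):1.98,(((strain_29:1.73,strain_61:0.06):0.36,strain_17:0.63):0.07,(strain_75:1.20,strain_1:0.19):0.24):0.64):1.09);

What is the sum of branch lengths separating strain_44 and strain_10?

9.55

The path runs strain_44 → … → MRCA → … → strain_10; the MRCA is the root of the tree.
Branch lengths along that path: 0.99 + 0.76 + 1.12 + 0.12 + 1.09 + 1.98 + 0.35 + 1.91 + 1.23 = 9.55.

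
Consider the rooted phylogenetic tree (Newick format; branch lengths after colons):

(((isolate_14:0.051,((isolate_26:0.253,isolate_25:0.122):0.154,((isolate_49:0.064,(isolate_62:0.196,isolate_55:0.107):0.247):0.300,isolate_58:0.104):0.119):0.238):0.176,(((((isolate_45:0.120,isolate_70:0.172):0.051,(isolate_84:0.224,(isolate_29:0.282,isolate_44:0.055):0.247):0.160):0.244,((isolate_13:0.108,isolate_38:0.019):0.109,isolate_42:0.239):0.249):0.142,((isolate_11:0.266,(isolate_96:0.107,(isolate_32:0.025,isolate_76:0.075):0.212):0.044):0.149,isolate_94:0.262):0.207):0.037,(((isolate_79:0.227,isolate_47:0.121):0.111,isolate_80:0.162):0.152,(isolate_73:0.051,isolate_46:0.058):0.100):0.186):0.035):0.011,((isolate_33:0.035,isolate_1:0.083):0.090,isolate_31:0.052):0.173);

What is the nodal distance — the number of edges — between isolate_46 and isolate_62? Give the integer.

The MRCA of isolate_46 and isolate_62 is the node subtending ((isolate_14,((isolate_26,isolate_25),((isolate_49,(isolate_62,isolate_55)),isolate_58))),(((((isolate_45,isolate_70),(isolate_84,(isolate_29,isolate_44))),((isolate_13,isolate_38),isolate_42)),((isolate_11,(isolate_96,(isolate_32,isolate_76))),isolate_94)),(((isolate_79,isolate_47),isolate_80),(isolate_73,isolate_46)))).
From isolate_46 up to that node: 4 branches. From isolate_62 up to the same node: 6 branches. Total: 4 + 6 = 10.

10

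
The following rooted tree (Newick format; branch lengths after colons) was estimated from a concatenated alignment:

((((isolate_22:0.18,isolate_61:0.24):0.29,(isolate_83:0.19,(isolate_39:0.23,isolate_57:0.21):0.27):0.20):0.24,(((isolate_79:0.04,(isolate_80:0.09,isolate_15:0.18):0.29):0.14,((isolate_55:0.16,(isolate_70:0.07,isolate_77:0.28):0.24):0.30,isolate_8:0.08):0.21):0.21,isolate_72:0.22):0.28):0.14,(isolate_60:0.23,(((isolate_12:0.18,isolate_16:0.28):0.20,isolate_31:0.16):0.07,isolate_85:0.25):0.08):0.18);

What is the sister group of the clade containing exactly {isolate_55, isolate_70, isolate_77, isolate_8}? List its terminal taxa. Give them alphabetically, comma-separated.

isolate_15, isolate_79, isolate_80

The clade containing exactly {isolate_55, isolate_70, isolate_77, isolate_8} attaches to the tree at the node subtending ((isolate_79,(isolate_80,isolate_15)),((isolate_55,(isolate_70,isolate_77)),isolate_8)).
The other lineage descending from that same node — the sister group — is (isolate_79,(isolate_80,isolate_15)); its 3 tips in alphabetical order are the answer.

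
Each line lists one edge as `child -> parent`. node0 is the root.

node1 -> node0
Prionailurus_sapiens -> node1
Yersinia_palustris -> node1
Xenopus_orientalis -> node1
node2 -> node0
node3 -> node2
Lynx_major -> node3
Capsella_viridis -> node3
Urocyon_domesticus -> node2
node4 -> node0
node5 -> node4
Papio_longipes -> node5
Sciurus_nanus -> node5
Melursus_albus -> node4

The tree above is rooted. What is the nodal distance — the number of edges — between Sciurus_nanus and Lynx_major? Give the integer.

6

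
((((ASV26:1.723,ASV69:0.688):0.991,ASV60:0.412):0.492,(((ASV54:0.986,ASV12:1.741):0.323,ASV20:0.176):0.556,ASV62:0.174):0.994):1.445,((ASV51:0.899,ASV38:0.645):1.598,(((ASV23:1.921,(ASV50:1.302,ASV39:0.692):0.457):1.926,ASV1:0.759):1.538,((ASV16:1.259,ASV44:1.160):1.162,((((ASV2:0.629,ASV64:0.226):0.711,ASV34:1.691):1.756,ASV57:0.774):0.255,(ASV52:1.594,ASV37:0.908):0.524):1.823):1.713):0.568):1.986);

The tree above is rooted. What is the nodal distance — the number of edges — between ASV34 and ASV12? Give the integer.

12

The MRCA of ASV34 and ASV12 is the root of the tree.
From ASV34 up to that node: 7 branches. From ASV12 up to the same node: 5 branches. Total: 7 + 5 = 12.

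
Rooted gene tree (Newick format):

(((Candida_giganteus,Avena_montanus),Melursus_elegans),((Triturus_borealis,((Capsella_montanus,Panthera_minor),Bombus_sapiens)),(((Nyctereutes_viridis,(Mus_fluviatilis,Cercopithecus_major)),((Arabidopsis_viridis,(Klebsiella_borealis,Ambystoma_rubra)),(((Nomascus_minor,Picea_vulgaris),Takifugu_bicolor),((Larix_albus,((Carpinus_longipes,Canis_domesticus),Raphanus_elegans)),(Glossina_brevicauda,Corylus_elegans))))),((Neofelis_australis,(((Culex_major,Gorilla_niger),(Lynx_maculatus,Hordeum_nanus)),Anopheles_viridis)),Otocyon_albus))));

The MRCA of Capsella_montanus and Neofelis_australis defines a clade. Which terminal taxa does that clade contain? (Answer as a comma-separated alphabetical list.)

Tracing Capsella_montanus: it sits inside (Capsella_montanus,Panthera_minor).
Tracing Neofelis_australis: it sits inside (Neofelis_australis,(((Culex_major,Gorilla_niger),(Lynx_maculatus,Hordeum_nanus)),Anopheles_viridis)).
The smallest clade enclosing both is ((Triturus_borealis,((Capsella_montanus,Panthera_minor),Bombus_sapiens)),(((Nyctereutes_viridis,(Mus_fluviatilis,Cercopithecus_major)),((Arabidopsis_viridis,(Klebsiella_borealis,Ambystoma_rubra)),(((Nomascus_minor,Picea_vulgaris),Takifugu_bicolor),((Larix_albus,((Carpinus_longipes,Canis_domesticus),Raphanus_elegans)),(Glossina_brevicauda,Corylus_elegans))))),((Neofelis_australis,(((Culex_major,Gorilla_niger),(Lynx_maculatus,Hordeum_nanus)),Anopheles_viridis)),Otocyon_albus))); the answer is its 26 terminal taxa in alphabetical order.

Ambystoma_rubra, Anopheles_viridis, Arabidopsis_viridis, Bombus_sapiens, Canis_domesticus, Capsella_montanus, Carpinus_longipes, Cercopithecus_major, Corylus_elegans, Culex_major, Glossina_brevicauda, Gorilla_niger, Hordeum_nanus, Klebsiella_borealis, Larix_albus, Lynx_maculatus, Mus_fluviatilis, Neofelis_australis, Nomascus_minor, Nyctereutes_viridis, Otocyon_albus, Panthera_minor, Picea_vulgaris, Raphanus_elegans, Takifugu_bicolor, Triturus_borealis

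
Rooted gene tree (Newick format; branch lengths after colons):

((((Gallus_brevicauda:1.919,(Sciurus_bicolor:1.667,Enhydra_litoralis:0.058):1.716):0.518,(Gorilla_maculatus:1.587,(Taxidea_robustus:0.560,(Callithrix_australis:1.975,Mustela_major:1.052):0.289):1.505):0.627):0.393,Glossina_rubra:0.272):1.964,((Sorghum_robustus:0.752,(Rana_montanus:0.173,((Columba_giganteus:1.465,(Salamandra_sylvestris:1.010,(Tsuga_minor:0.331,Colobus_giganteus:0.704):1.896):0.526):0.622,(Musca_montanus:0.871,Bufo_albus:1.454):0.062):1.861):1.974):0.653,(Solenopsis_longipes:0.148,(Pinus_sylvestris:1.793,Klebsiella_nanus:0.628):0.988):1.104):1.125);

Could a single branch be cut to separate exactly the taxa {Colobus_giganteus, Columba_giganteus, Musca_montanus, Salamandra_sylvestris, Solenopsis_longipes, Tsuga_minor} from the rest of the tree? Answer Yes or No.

No

The MRCA of the listed taxa subtends ((Sorghum_robustus,(Rana_montanus,((Columba_giganteus,(Salamandra_sylvestris,(Tsuga_minor,Colobus_giganteus))),(Musca_montanus,Bufo_albus)))),(Solenopsis_longipes,(Pinus_sylvestris,Klebsiella_nanus))).
That clade also contains Bufo_albus, Klebsiella_nanus, Pinus_sylvestris, Rana_montanus, Sorghum_robustus, which are not in the proposed group, so the group is not monophyletic.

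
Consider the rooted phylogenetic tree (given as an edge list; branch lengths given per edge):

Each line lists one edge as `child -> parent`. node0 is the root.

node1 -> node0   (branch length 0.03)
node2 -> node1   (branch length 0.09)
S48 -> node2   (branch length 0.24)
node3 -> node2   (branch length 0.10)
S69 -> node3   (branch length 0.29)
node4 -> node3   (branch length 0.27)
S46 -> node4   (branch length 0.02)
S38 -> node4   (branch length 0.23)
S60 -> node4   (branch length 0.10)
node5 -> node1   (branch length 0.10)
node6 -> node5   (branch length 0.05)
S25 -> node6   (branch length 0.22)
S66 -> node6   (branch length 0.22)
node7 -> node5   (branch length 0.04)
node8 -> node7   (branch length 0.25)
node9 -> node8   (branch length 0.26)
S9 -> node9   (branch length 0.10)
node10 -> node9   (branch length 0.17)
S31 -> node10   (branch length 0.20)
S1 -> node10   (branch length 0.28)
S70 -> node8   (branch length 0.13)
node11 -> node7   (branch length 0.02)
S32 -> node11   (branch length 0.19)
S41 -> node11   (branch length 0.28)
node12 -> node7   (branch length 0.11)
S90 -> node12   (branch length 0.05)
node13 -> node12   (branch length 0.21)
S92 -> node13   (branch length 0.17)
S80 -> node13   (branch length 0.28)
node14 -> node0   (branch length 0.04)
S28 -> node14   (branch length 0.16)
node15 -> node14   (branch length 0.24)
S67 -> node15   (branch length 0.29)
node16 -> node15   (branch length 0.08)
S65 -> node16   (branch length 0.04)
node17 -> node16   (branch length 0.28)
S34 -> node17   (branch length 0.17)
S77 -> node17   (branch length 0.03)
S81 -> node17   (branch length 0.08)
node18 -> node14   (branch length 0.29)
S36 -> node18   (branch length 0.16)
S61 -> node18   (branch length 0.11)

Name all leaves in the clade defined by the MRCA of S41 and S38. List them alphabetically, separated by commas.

S1, S25, S31, S32, S38, S41, S46, S48, S60, S66, S69, S70, S80, S9, S90, S92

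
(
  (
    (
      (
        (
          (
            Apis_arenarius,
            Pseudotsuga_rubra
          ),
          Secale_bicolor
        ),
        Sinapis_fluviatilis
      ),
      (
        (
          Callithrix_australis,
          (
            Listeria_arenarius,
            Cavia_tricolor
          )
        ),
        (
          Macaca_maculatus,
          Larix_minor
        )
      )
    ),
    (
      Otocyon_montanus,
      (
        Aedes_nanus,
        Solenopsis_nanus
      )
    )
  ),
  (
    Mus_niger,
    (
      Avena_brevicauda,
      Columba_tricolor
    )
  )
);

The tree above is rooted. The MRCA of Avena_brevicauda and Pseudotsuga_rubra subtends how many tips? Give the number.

The MRCA of Avena_brevicauda and Pseudotsuga_rubra is the root, so the clade is the entire tree.
That clade contains 15 terminal taxa: Aedes_nanus, Apis_arenarius, Avena_brevicauda, Callithrix_australis, Cavia_tricolor, Columba_tricolor, Larix_minor, Listeria_arenarius, Macaca_maculatus, Mus_niger, Otocyon_montanus, Pseudotsuga_rubra, Secale_bicolor, Sinapis_fluviatilis, Solenopsis_nanus.

15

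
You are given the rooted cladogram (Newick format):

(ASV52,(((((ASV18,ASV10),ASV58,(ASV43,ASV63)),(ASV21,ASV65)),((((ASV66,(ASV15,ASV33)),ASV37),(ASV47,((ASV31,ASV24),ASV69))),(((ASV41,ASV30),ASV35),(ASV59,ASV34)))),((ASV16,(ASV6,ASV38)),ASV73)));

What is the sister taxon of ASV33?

ASV33 attaches to the tree at the node subtending (ASV15,ASV33).
The other lineage descending from that same node — the sister group — is the single tip ASV15.

ASV15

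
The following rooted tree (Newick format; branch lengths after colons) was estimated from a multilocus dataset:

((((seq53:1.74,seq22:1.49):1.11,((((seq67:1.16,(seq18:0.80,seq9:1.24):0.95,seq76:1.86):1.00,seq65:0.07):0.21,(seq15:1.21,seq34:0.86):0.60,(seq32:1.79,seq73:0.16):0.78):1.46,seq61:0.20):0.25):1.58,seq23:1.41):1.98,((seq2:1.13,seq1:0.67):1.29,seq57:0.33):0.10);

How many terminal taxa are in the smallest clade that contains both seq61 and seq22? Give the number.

12

The MRCA of seq61 and seq22 is the node subtending ((seq53,seq22),((((seq67,(seq18,seq9),seq76),seq65),(seq15,seq34),(seq32,seq73)),seq61)).
That clade contains 12 terminal taxa: seq15, seq18, seq22, seq32, seq34, seq53, seq61, seq65, seq67, seq73, seq76, seq9.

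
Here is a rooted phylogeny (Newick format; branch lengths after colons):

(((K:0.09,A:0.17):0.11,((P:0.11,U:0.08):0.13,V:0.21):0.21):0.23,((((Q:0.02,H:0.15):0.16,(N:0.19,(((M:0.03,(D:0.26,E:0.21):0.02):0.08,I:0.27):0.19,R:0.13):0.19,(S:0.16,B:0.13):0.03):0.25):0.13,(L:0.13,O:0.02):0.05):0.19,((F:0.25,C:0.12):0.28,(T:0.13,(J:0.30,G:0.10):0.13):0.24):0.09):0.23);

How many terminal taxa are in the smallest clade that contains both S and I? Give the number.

The MRCA of S and I is the node subtending (N,(((M,(D,E)),I),R),(S,B)).
That clade contains 8 terminal taxa: B, D, E, I, M, N, R, S.

8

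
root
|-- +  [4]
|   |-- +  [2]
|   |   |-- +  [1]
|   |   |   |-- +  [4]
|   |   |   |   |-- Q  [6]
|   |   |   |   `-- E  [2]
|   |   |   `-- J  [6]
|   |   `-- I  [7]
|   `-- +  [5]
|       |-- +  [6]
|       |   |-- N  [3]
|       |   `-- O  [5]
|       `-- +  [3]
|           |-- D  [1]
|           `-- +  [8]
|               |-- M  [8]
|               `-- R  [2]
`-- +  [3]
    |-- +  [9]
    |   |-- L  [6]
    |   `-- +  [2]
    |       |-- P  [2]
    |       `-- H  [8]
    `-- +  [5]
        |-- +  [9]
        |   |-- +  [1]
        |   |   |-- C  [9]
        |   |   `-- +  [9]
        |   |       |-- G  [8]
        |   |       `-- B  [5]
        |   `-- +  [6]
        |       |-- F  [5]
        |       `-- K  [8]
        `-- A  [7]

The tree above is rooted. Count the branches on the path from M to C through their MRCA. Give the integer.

The MRCA of M and C is the root of the tree.
From M up to that node: 5 branches. From C up to the same node: 5 branches. Total: 5 + 5 = 10.

10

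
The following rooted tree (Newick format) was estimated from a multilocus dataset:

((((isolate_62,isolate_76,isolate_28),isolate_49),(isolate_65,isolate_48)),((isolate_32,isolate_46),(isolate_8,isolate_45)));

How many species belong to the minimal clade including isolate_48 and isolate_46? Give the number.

10

The MRCA of isolate_48 and isolate_46 is the root, so the clade is the entire tree.
That clade contains 10 terminal taxa: isolate_28, isolate_32, isolate_45, isolate_46, isolate_48, isolate_49, isolate_62, isolate_65, isolate_76, isolate_8.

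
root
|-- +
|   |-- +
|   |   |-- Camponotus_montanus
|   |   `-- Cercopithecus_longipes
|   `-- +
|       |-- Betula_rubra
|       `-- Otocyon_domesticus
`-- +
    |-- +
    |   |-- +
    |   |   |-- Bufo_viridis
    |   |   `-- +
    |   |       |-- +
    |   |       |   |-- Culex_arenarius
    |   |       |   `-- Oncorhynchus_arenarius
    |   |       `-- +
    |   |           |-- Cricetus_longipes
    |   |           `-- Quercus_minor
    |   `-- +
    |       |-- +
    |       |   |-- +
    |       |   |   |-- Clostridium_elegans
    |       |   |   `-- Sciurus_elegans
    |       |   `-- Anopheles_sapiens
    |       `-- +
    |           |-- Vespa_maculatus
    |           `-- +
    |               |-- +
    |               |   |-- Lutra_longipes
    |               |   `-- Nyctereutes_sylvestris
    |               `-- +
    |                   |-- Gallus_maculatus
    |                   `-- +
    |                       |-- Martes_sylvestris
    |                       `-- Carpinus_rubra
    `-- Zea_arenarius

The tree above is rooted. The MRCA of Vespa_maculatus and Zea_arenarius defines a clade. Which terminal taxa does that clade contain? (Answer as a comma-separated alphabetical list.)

Anopheles_sapiens, Bufo_viridis, Carpinus_rubra, Clostridium_elegans, Cricetus_longipes, Culex_arenarius, Gallus_maculatus, Lutra_longipes, Martes_sylvestris, Nyctereutes_sylvestris, Oncorhynchus_arenarius, Quercus_minor, Sciurus_elegans, Vespa_maculatus, Zea_arenarius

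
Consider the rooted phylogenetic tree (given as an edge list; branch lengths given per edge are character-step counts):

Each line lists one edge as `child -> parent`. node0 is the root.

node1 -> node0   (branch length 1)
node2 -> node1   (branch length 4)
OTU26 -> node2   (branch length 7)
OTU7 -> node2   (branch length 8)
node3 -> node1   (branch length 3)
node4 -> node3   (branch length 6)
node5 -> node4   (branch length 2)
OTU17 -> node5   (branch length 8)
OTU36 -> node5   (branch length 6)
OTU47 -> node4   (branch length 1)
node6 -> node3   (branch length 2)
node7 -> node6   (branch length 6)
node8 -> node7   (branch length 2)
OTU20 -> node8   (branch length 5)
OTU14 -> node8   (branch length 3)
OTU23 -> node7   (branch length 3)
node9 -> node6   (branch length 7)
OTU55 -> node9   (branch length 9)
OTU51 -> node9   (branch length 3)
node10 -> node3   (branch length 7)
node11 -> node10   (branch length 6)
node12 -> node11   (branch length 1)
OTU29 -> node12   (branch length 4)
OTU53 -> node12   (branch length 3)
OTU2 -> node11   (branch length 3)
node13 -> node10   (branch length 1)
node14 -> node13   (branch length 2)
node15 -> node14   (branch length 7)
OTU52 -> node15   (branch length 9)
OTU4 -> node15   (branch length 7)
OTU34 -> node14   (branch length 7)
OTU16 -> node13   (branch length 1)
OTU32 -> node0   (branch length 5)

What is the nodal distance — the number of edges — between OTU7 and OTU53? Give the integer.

The MRCA of OTU7 and OTU53 is the node subtending ((OTU26,OTU7),(((OTU17,OTU36),OTU47),(((OTU20,OTU14),OTU23),(OTU55,OTU51)),(((OTU29,OTU53),OTU2),(((OTU52,OTU4),OTU34),OTU16)))).
From OTU7 up to that node: 2 branches. From OTU53 up to the same node: 5 branches. Total: 2 + 5 = 7.

7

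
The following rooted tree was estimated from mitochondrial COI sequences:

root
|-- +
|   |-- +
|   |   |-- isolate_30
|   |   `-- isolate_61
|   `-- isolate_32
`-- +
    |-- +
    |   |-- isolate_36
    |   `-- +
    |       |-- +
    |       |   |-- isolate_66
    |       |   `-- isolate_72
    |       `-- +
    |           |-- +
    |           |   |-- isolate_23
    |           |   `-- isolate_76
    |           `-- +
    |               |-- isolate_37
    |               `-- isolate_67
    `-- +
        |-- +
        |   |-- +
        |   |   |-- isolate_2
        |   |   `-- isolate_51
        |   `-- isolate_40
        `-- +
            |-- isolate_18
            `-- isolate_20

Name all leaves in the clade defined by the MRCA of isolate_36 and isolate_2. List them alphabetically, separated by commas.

isolate_18, isolate_2, isolate_20, isolate_23, isolate_36, isolate_37, isolate_40, isolate_51, isolate_66, isolate_67, isolate_72, isolate_76

Tracing isolate_36: it sits inside (isolate_36,((isolate_66,isolate_72),((isolate_23,isolate_76),(isolate_37,isolate_67)))).
Tracing isolate_2: it sits inside (isolate_2,isolate_51).
The smallest clade enclosing both is ((isolate_36,((isolate_66,isolate_72),((isolate_23,isolate_76),(isolate_37,isolate_67)))),(((isolate_2,isolate_51),isolate_40),(isolate_18,isolate_20))); the answer is its 12 terminal taxa in alphabetical order.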